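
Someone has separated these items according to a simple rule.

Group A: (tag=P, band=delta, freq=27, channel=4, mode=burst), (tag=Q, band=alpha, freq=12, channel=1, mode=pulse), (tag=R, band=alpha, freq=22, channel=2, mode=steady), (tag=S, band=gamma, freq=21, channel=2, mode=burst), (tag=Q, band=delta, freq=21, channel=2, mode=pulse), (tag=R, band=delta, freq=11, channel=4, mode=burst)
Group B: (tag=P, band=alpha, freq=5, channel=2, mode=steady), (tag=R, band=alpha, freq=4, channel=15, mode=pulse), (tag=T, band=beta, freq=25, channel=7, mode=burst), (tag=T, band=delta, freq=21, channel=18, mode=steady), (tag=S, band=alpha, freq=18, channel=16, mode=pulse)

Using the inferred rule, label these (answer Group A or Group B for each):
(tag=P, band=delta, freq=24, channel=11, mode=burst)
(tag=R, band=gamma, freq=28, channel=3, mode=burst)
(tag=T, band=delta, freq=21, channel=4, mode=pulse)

The simplest hypothesis consistent with all the labels is: channel ≤ 4 AND freq ≥ 11.
(tag=P, band=delta, freq=24, channel=11, mode=burst) → channel = 11, freq = 24 → Group B. (tag=R, band=gamma, freq=28, channel=3, mode=burst) → channel = 3, freq = 28 → Group A. (tag=T, band=delta, freq=21, channel=4, mode=pulse) → channel = 4, freq = 21 → Group A.

Group B, Group A, Group A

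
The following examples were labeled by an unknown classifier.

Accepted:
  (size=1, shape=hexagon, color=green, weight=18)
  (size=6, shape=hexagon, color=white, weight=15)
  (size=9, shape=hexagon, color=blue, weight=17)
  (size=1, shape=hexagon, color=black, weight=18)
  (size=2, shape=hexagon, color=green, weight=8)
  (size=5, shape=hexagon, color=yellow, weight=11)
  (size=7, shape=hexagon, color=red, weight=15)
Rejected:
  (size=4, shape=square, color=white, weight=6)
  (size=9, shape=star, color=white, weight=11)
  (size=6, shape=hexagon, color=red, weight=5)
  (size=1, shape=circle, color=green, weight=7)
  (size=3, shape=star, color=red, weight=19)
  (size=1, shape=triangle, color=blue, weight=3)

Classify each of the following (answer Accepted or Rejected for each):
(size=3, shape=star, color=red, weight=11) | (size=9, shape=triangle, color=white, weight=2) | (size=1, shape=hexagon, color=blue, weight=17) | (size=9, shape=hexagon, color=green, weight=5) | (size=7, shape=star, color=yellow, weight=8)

Every 'Accepted' example satisfies: shape is hexagon AND weight ≥ 6. None of the 'Rejected' examples do.
Rejected: (size=3, shape=star, color=red, weight=11), since shape is star, weight = 11.
Rejected: (size=9, shape=triangle, color=white, weight=2), since shape is triangle, weight = 2.
Accepted: (size=1, shape=hexagon, color=blue, weight=17), since shape is hexagon, weight = 17.
Rejected: (size=9, shape=hexagon, color=green, weight=5), since shape is hexagon, weight = 5.
Rejected: (size=7, shape=star, color=yellow, weight=8), since shape is star, weight = 8.

Rejected, Rejected, Accepted, Rejected, Rejected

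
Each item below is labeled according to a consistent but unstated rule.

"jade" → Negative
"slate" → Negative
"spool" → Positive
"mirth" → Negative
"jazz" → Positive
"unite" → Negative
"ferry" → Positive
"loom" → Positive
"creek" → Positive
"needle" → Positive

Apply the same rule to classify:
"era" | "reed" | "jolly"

Rule: has a double letter. This holds for each 'Positive' example and fails for each 'Negative' one.
"era": no doubled letter, does not pass → Negative. "reed": 'ee' doubled, meets the rule → Positive. "jolly": 'll' doubled, meets the rule → Positive.

Negative, Positive, Positive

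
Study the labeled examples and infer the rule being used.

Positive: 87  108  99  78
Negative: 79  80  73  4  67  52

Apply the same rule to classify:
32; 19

Negative, Negative

'Positive' ⟺ multiple of 3.
32 — 32 = 3·10 + 2, hence Negative.
19 — 19 = 3·6 + 1, hence Negative.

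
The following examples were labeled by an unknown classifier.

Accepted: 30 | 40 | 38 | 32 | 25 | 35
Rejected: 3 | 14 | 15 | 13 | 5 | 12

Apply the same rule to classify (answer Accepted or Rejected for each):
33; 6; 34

The common property of the 'Accepted' items is: at least 25. No 'Rejected' item has it.
33: 33 ≥ 25, checks out → Accepted.
6: 6 < 25, fails the rule → Rejected.
34: 34 ≥ 25, checks out → Accepted.

Accepted, Rejected, Accepted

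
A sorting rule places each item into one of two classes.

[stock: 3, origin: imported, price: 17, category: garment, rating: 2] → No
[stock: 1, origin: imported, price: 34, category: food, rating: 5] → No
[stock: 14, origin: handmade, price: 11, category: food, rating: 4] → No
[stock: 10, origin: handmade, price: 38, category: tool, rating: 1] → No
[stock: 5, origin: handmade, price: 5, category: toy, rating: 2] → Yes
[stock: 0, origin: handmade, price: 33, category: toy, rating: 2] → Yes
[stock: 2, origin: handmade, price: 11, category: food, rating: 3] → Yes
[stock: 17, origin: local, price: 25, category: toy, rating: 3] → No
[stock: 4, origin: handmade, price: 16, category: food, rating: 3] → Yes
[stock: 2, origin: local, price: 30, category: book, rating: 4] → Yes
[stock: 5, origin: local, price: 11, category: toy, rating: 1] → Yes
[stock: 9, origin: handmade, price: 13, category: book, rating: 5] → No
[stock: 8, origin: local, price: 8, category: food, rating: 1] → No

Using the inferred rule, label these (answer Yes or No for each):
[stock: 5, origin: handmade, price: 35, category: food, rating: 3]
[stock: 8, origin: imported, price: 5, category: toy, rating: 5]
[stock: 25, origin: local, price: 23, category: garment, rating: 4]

Yes, No, No

Every 'Yes' example satisfies: origin is not imported AND stock ≤ 5. None of the 'No' examples do.
[stock: 5, origin: handmade, price: 35, category: food, rating: 3] — origin is handmade, stock = 5, hence Yes. [stock: 8, origin: imported, price: 5, category: toy, rating: 5] — origin is imported, stock = 8, hence No. [stock: 25, origin: local, price: 23, category: garment, rating: 4] — origin is local, stock = 25, hence No.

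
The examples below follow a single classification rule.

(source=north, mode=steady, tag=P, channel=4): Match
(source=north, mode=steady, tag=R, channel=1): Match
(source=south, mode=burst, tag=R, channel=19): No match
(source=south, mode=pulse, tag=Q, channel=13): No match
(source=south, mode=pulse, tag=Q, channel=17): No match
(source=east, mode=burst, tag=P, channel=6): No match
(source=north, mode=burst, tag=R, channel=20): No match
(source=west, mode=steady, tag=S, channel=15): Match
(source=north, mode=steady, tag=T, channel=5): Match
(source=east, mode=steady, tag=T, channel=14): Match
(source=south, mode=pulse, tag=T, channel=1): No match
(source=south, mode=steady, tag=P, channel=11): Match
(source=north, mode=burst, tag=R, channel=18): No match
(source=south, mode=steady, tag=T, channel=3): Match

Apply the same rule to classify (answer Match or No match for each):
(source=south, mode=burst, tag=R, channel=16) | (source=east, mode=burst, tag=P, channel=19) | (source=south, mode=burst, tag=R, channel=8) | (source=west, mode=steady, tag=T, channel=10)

No match, No match, No match, Match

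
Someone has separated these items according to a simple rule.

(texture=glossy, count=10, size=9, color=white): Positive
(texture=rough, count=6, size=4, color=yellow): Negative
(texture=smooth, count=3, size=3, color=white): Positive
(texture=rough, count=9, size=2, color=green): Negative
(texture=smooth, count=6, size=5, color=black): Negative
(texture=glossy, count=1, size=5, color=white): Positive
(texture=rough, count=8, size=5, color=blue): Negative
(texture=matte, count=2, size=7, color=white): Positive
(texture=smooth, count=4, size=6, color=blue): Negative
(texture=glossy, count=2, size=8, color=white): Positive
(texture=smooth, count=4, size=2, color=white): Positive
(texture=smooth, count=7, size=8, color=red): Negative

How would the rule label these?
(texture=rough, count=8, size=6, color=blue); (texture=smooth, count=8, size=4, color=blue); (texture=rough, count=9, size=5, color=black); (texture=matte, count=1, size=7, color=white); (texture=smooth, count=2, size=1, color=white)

All 'Positive' examples share one property — color is white — and every 'Negative' example lacks it.
(texture=rough, count=8, size=6, color=blue): color is blue — lacks this property, so Negative.
(texture=smooth, count=8, size=4, color=blue): color is blue — lacks this property, so Negative.
(texture=rough, count=9, size=5, color=black): color is black — lacks this property, so Negative.
(texture=matte, count=1, size=7, color=white): color is white — qualifies, so Positive.
(texture=smooth, count=2, size=1, color=white): color is white — qualifies, so Positive.

Negative, Negative, Negative, Positive, Positive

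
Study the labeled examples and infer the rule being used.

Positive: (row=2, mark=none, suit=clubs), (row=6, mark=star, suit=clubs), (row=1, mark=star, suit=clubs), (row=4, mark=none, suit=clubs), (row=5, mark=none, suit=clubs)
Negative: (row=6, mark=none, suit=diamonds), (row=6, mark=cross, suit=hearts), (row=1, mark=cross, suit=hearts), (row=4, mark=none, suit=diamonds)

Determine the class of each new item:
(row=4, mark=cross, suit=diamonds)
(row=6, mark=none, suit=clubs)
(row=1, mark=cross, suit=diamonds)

The rule appears to be: suit is clubs.
Negative: (row=4, mark=cross, suit=diamonds), since suit is diamonds. Positive: (row=6, mark=none, suit=clubs), since suit is clubs. Negative: (row=1, mark=cross, suit=diamonds), since suit is diamonds.

Negative, Positive, Negative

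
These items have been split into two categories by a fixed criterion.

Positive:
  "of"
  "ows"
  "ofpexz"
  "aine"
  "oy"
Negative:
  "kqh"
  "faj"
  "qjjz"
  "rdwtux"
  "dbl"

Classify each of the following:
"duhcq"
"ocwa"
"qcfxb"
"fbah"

Negative, Positive, Negative, Negative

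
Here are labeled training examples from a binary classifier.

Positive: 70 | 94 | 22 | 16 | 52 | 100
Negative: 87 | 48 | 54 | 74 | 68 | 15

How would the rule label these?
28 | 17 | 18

The rule appears to be: ≡ 1 (mod 3).

Positive, Negative, Negative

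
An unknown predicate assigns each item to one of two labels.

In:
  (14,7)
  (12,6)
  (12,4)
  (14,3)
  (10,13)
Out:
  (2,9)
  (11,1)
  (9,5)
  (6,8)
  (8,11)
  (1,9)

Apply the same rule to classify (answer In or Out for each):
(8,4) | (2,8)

Rule: max ≥ 12. This holds for each 'In' example and fails for each 'Out' one.
(8,4): max 8 — fails this test, so Out.
(2,8): max 8 — fails this test, so Out.

Out, Out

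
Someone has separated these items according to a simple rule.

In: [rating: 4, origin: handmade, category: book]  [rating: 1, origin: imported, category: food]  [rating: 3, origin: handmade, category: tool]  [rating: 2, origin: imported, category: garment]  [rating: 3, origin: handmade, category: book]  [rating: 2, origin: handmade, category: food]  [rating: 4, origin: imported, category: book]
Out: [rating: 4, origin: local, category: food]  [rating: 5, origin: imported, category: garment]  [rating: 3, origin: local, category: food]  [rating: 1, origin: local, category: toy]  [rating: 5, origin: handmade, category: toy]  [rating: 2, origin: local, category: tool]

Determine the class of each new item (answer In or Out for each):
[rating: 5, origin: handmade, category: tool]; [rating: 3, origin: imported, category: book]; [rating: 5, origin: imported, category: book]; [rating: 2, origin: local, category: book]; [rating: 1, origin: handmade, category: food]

The distinguishing property — origin is not local AND rating ≤ 4 — holds for all the 'In' cases and none of the 'Out' cases.
[rating: 5, origin: handmade, category: tool]: origin is handmade, rating = 5, doesn't qualify → Out.
[rating: 3, origin: imported, category: book]: origin is imported, rating = 3, has this property → In.
[rating: 5, origin: imported, category: book]: origin is imported, rating = 5, doesn't qualify → Out.
[rating: 2, origin: local, category: book]: origin is local, rating = 2, doesn't qualify → Out.
[rating: 1, origin: handmade, category: food]: origin is handmade, rating = 1, has this property → In.

Out, In, Out, Out, In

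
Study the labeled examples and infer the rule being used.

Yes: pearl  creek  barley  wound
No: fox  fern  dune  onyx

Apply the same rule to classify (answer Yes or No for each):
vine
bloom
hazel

The common property of the 'Yes' items is: length ≥ 5. No 'No' item has it.

No, Yes, Yes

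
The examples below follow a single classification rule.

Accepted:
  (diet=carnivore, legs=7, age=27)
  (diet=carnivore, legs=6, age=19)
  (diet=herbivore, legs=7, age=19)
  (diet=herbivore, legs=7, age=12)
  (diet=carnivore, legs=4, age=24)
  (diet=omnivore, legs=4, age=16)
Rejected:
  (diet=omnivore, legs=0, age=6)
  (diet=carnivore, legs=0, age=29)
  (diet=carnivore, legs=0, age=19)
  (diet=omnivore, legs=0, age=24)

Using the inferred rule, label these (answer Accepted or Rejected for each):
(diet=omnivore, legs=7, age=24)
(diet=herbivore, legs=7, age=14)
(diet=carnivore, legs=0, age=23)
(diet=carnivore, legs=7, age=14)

The distinguishing property — legs ≥ 4 — holds for all the 'Accepted' cases and none of the 'Rejected' cases.

Accepted, Accepted, Rejected, Accepted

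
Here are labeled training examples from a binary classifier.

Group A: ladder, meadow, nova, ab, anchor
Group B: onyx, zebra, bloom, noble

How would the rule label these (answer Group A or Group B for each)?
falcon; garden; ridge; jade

Rule: even length AND contains 'a'. This holds for each 'Group A' example and fails for each 'Group B' one.

Group A, Group A, Group B, Group A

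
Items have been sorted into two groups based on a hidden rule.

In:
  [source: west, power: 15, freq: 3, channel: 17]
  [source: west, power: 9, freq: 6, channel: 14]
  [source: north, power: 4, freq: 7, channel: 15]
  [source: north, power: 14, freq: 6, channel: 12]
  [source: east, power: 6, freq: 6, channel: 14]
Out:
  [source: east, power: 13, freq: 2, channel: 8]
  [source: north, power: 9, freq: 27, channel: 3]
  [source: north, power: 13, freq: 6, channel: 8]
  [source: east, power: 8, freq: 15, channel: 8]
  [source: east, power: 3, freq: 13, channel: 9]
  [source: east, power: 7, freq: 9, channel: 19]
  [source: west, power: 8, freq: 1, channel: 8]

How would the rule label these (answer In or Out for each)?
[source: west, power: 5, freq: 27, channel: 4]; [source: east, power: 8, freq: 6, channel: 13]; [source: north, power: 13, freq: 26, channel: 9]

Out, In, Out

One predicate separates the groups cleanly: channel ≥ 9 AND freq ≤ 7.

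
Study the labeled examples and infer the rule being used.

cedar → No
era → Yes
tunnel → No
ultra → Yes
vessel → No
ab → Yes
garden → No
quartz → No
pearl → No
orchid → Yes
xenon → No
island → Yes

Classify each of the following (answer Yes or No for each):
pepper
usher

No, Yes

The pattern is that an item is 'Yes' exactly when: starts with a vowel.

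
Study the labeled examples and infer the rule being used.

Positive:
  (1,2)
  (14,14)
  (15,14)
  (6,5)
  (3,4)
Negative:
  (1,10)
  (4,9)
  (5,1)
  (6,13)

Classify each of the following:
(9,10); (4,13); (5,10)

Positive, Negative, Negative

Every 'Positive' example satisfies: |first − second| ≤ 1. None of the 'Negative' examples do.
(9,10) → |9−10| = 1 → Positive. (4,13) → |4−13| = 9 → Negative. (5,10) → |5−10| = 5 → Negative.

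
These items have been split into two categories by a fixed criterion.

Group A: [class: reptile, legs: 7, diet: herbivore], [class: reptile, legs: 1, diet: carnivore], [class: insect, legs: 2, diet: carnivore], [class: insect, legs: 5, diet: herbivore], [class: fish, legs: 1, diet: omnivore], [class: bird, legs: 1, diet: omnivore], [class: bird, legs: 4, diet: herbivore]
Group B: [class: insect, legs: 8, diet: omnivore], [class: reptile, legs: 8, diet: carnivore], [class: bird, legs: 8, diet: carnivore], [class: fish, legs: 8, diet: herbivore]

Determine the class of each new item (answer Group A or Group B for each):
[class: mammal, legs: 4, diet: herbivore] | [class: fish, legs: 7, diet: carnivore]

Group A, Group A

A rule that fits every label: legs ≤ 7 — true of each 'Group A' example, false of each 'Group B' one.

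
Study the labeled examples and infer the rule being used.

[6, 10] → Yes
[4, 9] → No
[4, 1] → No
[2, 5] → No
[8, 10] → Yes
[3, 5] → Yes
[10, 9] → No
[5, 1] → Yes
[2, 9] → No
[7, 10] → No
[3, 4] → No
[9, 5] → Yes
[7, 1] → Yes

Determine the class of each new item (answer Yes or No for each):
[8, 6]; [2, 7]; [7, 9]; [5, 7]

Yes, No, Yes, Yes

One predicate separates the groups cleanly: sum is even.
[8, 6] → 8+6 = 14 → Yes. [2, 7] → 2+7 = 9 → No. [7, 9] → 7+9 = 16 → Yes. [5, 7] → 5+7 = 12 → Yes.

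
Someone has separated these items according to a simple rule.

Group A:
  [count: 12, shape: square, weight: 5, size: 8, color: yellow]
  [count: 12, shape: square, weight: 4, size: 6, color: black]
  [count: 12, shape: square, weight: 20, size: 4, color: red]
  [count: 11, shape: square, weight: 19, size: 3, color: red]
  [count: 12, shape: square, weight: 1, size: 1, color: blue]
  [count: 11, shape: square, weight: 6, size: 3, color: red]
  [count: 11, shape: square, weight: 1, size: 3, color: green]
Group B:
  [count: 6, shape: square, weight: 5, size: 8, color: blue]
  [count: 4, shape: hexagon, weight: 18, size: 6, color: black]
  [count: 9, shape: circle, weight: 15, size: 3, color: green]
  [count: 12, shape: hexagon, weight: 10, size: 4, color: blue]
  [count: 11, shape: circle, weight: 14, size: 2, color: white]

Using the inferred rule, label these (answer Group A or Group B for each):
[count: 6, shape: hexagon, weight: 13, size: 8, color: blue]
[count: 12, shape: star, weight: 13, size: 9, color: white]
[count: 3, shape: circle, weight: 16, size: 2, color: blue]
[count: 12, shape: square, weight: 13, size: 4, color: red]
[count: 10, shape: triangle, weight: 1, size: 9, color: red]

Group B, Group B, Group B, Group A, Group B

The common property of the 'Group A' items is: shape is square AND count ≥ 9. No 'Group B' item has it.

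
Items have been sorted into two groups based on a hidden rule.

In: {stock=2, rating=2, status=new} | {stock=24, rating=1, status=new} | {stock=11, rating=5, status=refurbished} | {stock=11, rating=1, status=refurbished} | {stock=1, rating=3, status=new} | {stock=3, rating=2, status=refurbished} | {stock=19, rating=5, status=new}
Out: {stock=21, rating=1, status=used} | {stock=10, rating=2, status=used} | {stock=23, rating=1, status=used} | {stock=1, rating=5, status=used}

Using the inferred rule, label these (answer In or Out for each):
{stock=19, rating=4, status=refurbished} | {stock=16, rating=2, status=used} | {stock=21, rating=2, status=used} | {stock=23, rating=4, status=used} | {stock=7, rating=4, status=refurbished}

In, Out, Out, Out, In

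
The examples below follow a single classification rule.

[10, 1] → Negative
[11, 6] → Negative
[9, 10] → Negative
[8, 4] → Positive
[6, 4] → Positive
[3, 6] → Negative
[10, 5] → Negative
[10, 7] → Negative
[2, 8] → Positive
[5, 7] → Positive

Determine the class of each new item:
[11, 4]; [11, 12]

The simplest hypothesis consistent with all the labels is: sum is even.

Negative, Negative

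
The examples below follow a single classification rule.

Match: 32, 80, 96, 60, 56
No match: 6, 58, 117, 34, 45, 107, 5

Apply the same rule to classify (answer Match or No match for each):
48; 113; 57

Match, No match, No match

Looking at the examples, the only property every 'Match' case has and every 'No match' case lacks is: multiple of 4.
48: Match (48 = 4·12).
113: No match (113 = 4·28 + 1).
57: No match (57 = 4·14 + 1).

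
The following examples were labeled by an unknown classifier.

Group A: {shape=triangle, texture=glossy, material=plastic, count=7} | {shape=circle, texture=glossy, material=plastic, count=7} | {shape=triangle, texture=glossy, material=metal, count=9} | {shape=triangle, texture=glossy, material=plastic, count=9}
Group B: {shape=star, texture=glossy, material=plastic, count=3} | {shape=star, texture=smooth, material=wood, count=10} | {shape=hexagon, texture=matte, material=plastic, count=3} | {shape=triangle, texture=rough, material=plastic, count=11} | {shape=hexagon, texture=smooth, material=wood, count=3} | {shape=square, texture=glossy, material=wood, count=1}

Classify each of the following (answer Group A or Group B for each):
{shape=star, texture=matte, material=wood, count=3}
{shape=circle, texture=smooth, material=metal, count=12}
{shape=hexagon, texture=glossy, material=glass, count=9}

Group B, Group B, Group A

Rule: texture is glossy AND count ≥ 7. This holds for each 'Group A' example and fails for each 'Group B' one.
{shape=star, texture=matte, material=wood, count=3}: texture is matte, count = 3, fails the rule → Group B.
{shape=circle, texture=smooth, material=metal, count=12}: texture is smooth, count = 12, fails the rule → Group B.
{shape=hexagon, texture=glossy, material=glass, count=9}: texture is glossy, count = 9, meets the rule → Group A.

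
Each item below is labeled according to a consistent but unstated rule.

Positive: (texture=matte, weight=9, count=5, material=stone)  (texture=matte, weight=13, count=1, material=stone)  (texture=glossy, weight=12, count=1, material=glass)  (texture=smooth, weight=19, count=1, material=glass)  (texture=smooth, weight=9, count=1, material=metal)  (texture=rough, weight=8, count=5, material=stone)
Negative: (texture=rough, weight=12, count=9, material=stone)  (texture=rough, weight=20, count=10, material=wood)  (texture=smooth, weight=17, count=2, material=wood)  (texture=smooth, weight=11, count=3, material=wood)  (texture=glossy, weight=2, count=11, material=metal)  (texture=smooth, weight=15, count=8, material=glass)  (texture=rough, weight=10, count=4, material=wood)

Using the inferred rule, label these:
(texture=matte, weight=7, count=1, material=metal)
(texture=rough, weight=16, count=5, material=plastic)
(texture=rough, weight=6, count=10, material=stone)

Positive, Positive, Negative

Every 'Positive' example satisfies: count = 1 OR count = 5. None of the 'Negative' examples do.
(texture=matte, weight=7, count=1, material=metal): Positive (count = 1).
(texture=rough, weight=16, count=5, material=plastic): Positive (count = 5).
(texture=rough, weight=6, count=10, material=stone): Negative (count = 10).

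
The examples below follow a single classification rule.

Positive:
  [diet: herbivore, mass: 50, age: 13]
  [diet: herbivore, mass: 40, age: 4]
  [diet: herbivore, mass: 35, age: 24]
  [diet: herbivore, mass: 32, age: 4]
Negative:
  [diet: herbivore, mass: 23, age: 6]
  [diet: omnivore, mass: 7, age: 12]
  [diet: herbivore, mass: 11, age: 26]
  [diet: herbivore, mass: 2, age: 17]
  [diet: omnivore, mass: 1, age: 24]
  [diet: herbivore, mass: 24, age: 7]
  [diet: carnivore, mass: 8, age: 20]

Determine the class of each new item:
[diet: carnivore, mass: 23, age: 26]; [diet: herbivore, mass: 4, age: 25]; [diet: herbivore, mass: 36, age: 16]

Negative, Negative, Positive

'Positive' ⟺ mass ≥ 32.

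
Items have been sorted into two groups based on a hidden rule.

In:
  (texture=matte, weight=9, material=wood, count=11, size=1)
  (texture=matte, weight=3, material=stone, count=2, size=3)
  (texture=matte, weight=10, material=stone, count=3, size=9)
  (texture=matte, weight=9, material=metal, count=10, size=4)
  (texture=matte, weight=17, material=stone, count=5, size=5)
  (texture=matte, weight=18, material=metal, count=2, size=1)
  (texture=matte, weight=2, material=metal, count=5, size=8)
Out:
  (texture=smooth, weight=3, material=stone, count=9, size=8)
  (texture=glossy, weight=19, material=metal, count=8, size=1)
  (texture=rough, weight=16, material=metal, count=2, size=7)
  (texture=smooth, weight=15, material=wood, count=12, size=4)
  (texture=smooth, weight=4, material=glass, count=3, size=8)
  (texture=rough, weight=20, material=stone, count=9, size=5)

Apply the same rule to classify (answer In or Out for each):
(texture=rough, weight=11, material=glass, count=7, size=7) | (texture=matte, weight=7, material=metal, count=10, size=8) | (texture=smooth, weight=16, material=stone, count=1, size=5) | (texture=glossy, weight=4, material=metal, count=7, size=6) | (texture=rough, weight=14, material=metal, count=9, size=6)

Every 'In' example satisfies: texture is matte. None of the 'Out' examples do.
(texture=rough, weight=11, material=glass, count=7, size=7): texture is rough, does not satisfy this → Out.
(texture=matte, weight=7, material=metal, count=10, size=8): texture is matte, fits → In.
(texture=smooth, weight=16, material=stone, count=1, size=5): texture is smooth, does not satisfy this → Out.
(texture=glossy, weight=4, material=metal, count=7, size=6): texture is glossy, does not satisfy this → Out.
(texture=rough, weight=14, material=metal, count=9, size=6): texture is rough, does not satisfy this → Out.

Out, In, Out, Out, Out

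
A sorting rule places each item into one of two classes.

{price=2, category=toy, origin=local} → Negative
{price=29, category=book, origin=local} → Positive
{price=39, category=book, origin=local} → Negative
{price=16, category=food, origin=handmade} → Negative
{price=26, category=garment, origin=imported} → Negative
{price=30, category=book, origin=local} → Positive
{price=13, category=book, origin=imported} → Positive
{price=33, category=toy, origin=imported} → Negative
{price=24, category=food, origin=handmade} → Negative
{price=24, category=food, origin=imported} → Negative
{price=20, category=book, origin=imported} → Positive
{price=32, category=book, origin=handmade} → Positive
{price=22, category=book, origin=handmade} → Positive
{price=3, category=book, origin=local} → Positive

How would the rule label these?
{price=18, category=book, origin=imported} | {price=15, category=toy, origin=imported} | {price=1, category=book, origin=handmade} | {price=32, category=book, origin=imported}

The classifier is using: category is book AND price ≤ 32.
{price=18, category=book, origin=imported} → category is book, price = 18 → Positive.
{price=15, category=toy, origin=imported} → category is toy, price = 15 → Negative.
{price=1, category=book, origin=handmade} → category is book, price = 1 → Positive.
{price=32, category=book, origin=imported} → category is book, price = 32 → Positive.

Positive, Negative, Positive, Positive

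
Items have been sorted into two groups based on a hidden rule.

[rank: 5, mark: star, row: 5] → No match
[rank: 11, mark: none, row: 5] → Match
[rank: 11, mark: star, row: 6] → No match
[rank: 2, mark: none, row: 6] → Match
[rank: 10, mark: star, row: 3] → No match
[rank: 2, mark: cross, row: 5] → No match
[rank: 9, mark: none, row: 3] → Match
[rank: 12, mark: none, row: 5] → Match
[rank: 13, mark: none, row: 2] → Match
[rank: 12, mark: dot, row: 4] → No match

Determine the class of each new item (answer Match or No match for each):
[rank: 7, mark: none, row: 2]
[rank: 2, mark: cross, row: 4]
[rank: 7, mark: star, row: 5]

Match, No match, No match

A rule that fits every label: mark is none — true of each 'Match' example, false of each 'No match' one.
Match: [rank: 7, mark: none, row: 2], since mark is none.
No match: [rank: 2, mark: cross, row: 4], since mark is cross.
No match: [rank: 7, mark: star, row: 5], since mark is star.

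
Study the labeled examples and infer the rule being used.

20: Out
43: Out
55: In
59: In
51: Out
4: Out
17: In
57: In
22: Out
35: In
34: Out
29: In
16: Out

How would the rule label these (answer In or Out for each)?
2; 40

Out, Out

Every 'In' example satisfies: digit sum ≥ 8. None of the 'Out' examples do.
2: Out (digit sum 2). 40: Out (digit sum 4+0 = 4).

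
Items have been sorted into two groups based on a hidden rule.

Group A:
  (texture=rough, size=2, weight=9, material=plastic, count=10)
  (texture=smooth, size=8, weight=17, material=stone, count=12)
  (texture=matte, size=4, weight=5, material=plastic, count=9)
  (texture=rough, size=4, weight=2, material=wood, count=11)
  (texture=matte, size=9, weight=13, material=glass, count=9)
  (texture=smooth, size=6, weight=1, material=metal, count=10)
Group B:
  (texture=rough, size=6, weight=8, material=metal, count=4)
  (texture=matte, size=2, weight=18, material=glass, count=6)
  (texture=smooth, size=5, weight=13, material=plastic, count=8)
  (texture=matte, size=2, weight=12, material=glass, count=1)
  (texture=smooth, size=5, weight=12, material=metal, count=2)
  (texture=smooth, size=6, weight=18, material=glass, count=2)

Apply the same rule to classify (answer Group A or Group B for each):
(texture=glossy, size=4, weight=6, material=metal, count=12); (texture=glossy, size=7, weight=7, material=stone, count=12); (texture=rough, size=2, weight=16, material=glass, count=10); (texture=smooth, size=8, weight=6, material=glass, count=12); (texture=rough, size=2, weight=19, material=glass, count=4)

The pattern is that an item is 'Group A' exactly when: count ≥ 9.
(texture=glossy, size=4, weight=6, material=metal, count=12): Group A (count = 12). (texture=glossy, size=7, weight=7, material=stone, count=12): Group A (count = 12). (texture=rough, size=2, weight=16, material=glass, count=10): Group A (count = 10). (texture=smooth, size=8, weight=6, material=glass, count=12): Group A (count = 12). (texture=rough, size=2, weight=19, material=glass, count=4): Group B (count = 4).

Group A, Group A, Group A, Group A, Group B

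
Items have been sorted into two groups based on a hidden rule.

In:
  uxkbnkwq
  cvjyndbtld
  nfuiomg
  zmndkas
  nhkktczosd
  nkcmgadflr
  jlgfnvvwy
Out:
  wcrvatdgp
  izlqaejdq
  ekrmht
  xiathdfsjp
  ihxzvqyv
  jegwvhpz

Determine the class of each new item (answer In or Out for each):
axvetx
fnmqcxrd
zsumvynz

Out, In, In

Rule: contains 'n'. This holds for each 'In' example and fails for each 'Out' one.
axvetx: no 'n' — doesn't match, so Out.
fnmqcxrd: has 'n' — qualifies, so In.
zsumvynz: has 'n' — qualifies, so In.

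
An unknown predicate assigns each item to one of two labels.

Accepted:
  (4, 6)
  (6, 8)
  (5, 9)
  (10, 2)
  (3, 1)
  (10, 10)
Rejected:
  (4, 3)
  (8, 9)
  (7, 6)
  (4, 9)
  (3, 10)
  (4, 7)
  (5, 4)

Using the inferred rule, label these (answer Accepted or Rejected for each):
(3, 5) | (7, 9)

Accepted, Accepted

The common property of the 'Accepted' items is: sum is even. No 'Rejected' item has it.
Accepted: (3, 5), since 3+5 = 8.
Accepted: (7, 9), since 7+9 = 16.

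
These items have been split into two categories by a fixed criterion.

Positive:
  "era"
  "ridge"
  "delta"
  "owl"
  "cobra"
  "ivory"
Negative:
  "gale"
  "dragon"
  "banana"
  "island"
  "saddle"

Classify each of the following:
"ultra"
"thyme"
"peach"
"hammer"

Positive, Positive, Positive, Negative

The simplest hypothesis consistent with all the labels is: odd length.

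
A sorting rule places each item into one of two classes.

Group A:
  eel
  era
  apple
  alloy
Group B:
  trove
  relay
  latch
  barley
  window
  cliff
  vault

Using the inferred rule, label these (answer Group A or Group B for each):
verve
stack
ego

Group B, Group B, Group A

All 'Group A' examples share one property — starts with a vowel — and every 'Group B' example lacks it.
verve → starts with 'v' → Group B. stack → starts with 's' → Group B. ego → starts with 'e' → Group A.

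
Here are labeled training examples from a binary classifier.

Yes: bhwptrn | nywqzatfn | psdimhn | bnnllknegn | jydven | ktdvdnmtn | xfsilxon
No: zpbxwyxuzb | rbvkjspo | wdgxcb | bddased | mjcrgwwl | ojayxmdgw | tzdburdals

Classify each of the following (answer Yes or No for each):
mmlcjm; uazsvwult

No, No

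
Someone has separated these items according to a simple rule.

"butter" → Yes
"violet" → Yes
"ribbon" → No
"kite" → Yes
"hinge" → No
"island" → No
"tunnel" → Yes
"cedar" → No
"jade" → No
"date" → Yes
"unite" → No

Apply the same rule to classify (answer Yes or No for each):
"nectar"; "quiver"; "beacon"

The common property of the 'Yes' items is: even length AND contains 't'. No 'No' item has it.
"nectar" — length 6, has 't', hence Yes.
"quiver" — length 6, no 't', hence No.
"beacon" — length 6, no 't', hence No.

Yes, No, No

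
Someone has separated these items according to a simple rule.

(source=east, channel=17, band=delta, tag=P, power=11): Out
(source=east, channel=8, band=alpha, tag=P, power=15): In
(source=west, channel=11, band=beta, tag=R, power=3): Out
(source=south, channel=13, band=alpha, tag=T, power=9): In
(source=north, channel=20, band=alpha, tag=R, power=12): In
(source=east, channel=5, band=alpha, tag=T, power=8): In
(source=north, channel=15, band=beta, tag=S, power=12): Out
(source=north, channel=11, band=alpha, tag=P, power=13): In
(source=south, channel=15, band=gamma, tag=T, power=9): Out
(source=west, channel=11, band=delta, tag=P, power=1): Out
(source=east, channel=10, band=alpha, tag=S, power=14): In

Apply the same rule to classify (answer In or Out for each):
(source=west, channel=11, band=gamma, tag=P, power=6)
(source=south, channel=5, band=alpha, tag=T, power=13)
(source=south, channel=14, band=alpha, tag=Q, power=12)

A rule that fits every label: band is alpha — true of each 'In' example, false of each 'Out' one.
(source=west, channel=11, band=gamma, tag=P, power=6): Out (band is gamma). (source=south, channel=5, band=alpha, tag=T, power=13): In (band is alpha). (source=south, channel=14, band=alpha, tag=Q, power=12): In (band is alpha).

Out, In, In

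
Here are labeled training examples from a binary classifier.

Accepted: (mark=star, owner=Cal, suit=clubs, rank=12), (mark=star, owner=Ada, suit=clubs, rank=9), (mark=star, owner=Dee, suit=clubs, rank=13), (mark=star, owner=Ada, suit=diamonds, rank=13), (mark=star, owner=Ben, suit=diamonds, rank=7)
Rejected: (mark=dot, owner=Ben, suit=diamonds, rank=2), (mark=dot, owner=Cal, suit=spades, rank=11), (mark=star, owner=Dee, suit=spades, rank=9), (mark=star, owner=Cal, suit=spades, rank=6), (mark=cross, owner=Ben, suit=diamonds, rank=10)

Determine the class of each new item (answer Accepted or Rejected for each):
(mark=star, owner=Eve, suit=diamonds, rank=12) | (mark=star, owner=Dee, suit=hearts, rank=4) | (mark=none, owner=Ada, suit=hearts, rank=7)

The pattern is that an item is 'Accepted' exactly when: suit is not spades AND mark is star.
(mark=star, owner=Eve, suit=diamonds, rank=12): suit is diamonds, mark is star — meets the rule, so Accepted. (mark=star, owner=Dee, suit=hearts, rank=4): suit is hearts, mark is star — meets the rule, so Accepted. (mark=none, owner=Ada, suit=hearts, rank=7): suit is hearts, mark is none — fails the rule, so Rejected.

Accepted, Accepted, Rejected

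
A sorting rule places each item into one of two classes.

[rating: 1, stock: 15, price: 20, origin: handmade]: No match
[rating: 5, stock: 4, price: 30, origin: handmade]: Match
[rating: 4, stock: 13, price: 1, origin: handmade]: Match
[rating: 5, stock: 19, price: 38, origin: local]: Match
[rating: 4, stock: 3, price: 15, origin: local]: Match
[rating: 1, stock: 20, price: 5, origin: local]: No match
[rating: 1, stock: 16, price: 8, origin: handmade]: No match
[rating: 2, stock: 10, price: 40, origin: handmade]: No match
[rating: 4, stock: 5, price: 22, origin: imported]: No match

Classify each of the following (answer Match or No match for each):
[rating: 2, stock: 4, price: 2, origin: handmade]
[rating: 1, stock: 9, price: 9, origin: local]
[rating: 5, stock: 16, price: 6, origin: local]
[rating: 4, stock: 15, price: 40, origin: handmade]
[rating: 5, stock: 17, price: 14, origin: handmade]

No match, No match, Match, Match, Match

All 'Match' examples share one property — stock ≠ 5 AND rating ≥ 4 — and every 'No match' example lacks it.
[rating: 2, stock: 4, price: 2, origin: handmade] — stock = 4, rating = 2, hence No match.
[rating: 1, stock: 9, price: 9, origin: local] — stock = 9, rating = 1, hence No match.
[rating: 5, stock: 16, price: 6, origin: local] — stock = 16, rating = 5, hence Match.
[rating: 4, stock: 15, price: 40, origin: handmade] — stock = 15, rating = 4, hence Match.
[rating: 5, stock: 17, price: 14, origin: handmade] — stock = 17, rating = 5, hence Match.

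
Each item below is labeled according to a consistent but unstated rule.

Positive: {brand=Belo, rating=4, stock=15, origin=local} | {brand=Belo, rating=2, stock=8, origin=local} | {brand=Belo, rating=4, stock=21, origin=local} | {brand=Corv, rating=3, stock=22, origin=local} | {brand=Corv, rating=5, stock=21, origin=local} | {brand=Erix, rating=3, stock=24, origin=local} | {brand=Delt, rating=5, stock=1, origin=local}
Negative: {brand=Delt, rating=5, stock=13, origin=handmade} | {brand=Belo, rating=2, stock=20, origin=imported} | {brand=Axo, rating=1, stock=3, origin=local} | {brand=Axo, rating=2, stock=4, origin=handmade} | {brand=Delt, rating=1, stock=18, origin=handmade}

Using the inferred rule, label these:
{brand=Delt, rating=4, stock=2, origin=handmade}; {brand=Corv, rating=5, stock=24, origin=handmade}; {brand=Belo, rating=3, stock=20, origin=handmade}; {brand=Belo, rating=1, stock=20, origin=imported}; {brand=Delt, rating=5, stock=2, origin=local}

The common property of the 'Positive' items is: origin is local AND rating ≥ 2. No 'Negative' item has it.
{brand=Delt, rating=4, stock=2, origin=handmade}: origin is handmade, rating = 4 — fails this test, so Negative.
{brand=Corv, rating=5, stock=24, origin=handmade}: origin is handmade, rating = 5 — fails this test, so Negative.
{brand=Belo, rating=3, stock=20, origin=handmade}: origin is handmade, rating = 3 — fails this test, so Negative.
{brand=Belo, rating=1, stock=20, origin=imported}: origin is imported, rating = 1 — fails this test, so Negative.
{brand=Delt, rating=5, stock=2, origin=local}: origin is local, rating = 5 — fits, so Positive.

Negative, Negative, Negative, Negative, Positive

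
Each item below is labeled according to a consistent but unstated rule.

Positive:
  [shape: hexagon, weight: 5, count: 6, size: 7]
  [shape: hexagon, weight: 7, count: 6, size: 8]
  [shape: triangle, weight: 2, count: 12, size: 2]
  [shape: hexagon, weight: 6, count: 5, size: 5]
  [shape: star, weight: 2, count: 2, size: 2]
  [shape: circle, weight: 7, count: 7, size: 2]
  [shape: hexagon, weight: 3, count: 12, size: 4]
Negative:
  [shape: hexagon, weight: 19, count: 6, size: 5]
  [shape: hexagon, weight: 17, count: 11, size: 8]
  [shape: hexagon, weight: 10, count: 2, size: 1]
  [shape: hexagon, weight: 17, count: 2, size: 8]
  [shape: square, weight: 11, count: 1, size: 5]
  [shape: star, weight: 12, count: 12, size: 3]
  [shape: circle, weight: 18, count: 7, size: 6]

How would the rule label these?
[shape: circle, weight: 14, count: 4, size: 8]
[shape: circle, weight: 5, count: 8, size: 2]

Negative, Positive

The simplest hypothesis consistent with all the labels is: weight ≤ 7.
[shape: circle, weight: 14, count: 4, size: 8] → weight = 14 → Negative. [shape: circle, weight: 5, count: 8, size: 2] → weight = 5 → Positive.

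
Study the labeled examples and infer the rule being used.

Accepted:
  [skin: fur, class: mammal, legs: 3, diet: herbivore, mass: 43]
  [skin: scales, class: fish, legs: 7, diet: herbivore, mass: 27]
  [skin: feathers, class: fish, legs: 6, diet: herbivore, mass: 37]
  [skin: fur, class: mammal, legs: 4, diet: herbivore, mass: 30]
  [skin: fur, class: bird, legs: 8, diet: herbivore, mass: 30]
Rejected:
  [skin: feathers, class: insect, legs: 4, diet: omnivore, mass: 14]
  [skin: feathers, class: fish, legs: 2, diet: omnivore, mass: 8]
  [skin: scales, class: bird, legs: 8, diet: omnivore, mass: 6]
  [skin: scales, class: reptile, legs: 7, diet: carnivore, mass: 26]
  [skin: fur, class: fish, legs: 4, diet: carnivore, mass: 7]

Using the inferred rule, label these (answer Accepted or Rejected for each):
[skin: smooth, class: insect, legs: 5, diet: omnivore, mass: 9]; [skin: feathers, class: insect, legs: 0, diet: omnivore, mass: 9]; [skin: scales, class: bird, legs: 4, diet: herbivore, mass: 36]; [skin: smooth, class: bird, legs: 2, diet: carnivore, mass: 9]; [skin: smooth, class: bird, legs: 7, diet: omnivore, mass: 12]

Rule: diet is herbivore. This holds for each 'Accepted' example and fails for each 'Rejected' one.
Rejected: [skin: smooth, class: insect, legs: 5, diet: omnivore, mass: 9], since diet is omnivore.
Rejected: [skin: feathers, class: insect, legs: 0, diet: omnivore, mass: 9], since diet is omnivore.
Accepted: [skin: scales, class: bird, legs: 4, diet: herbivore, mass: 36], since diet is herbivore.
Rejected: [skin: smooth, class: bird, legs: 2, diet: carnivore, mass: 9], since diet is carnivore.
Rejected: [skin: smooth, class: bird, legs: 7, diet: omnivore, mass: 12], since diet is omnivore.

Rejected, Rejected, Accepted, Rejected, Rejected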